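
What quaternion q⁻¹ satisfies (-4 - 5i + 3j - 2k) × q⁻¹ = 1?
-0.0741 + 0.0926i - 0.0556j + 0.037k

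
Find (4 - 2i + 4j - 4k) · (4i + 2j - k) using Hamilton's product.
-4 + 20i - 10j - 24k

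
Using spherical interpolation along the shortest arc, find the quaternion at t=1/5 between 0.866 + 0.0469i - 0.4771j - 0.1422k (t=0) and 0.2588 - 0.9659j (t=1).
0.7799 + 0.0391i - 0.6133j - 0.1186k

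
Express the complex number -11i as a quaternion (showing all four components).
0 - 11i + 0j + 0k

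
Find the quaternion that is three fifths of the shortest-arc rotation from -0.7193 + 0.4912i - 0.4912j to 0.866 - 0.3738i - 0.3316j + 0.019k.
-0.8862 + 0.4632i - 0.0029j - 0.0124k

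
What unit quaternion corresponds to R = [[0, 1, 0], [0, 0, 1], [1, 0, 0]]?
-0.5 + 0.5i + 0.5j + 0.5k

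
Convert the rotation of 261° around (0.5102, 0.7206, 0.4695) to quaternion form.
-0.6494 + 0.388i + 0.5479j + 0.357k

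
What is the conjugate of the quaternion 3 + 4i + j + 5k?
3 - 4i - j - 5k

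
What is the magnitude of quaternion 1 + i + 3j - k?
√12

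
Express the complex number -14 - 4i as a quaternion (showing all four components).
-14 - 4i + 0j + 0k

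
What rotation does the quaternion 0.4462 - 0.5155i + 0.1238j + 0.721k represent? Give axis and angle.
axis = (-0.576, 0.1383, 0.8056), θ = 127°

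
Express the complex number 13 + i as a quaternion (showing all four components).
13 + i + 0j + 0k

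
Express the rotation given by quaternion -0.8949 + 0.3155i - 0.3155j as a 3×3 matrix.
[[0.8009, -0.1991, 0.5647], [-0.1991, 0.8009, 0.5647], [-0.5647, -0.5647, 0.6018]]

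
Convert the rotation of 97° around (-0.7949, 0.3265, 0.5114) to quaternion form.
0.6626 - 0.5953i + 0.2445j + 0.383k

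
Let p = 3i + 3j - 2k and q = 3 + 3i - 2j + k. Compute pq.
-1 + 8i - 21k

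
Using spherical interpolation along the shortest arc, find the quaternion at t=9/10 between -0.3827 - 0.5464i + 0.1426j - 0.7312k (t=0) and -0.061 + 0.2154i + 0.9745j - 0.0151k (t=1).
-0.1176 + 0.1285i + 0.9767j - 0.1253k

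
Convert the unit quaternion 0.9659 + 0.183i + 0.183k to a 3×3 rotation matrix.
[[0.933, -0.3535, 0.067], [0.3535, 0.866, -0.3535], [0.067, 0.3535, 0.933]]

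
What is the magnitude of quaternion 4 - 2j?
√20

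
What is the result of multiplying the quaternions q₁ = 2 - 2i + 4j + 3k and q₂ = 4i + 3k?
-1 + 20i + 18j - 10k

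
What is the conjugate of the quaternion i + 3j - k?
-i - 3j + k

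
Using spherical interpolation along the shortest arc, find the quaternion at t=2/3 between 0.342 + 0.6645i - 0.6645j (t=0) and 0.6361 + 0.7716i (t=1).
0.5717 + 0.7842i - 0.2413j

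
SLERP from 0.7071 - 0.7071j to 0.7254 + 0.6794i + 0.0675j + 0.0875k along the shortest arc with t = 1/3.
0.8199 + 0.272i - 0.5025j + 0.035k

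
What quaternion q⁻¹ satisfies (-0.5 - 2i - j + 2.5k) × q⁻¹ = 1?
-0.0435 + 0.1739i + 0.087j - 0.2174k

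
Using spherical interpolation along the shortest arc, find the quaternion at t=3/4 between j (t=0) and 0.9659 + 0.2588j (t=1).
0.8315 + 0.5556j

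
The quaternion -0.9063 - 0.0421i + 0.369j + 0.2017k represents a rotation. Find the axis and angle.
axis = (-0.0996, 0.8731, 0.4772), θ = 310°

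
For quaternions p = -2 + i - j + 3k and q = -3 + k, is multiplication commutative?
No: pq = 3 - 4i + 2j - 11k ≠ 3 - 2i + 4j - 11k = qp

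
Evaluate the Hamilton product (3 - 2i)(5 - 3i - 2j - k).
9 - 19i - 8j + k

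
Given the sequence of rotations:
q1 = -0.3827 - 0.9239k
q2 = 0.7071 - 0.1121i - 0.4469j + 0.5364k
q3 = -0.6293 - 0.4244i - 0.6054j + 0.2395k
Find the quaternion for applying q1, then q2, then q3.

q2 · q1 = 0.225 + 0.4558i + 0.0675j - 0.8586k
q3 · q2 · q1 = 0.2983 + 0.1213i - 0.4339j + 0.8415k
0.2983 + 0.1213i - 0.4339j + 0.8415k


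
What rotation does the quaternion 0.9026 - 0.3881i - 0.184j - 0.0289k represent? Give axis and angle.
axis = (-0.9016, -0.4274, -0.0671), θ = 51°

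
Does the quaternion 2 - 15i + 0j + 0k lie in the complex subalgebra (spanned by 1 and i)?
Yes. The quaternion 2 - 15i has j- and k-coefficients y = z = 0, so it lies in the complex subalgebra spanned by 1 and i.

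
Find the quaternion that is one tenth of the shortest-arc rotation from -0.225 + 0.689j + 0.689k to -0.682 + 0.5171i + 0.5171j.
-0.292 + 0.0622i + 0.7052j + 0.6431k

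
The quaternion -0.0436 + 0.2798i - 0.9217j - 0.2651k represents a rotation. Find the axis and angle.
axis = (0.2801, -0.9226, -0.2654), θ = 185°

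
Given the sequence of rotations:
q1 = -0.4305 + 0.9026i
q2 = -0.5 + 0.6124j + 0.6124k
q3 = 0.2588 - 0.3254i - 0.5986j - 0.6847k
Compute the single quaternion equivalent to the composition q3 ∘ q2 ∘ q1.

q2 · q1 = 0.2152 - 0.4513i + 0.2891j - 0.8164k
q3 · q2 · q1 = -0.4771 + 0.4998i - 0.0107j - 0.7229k
-0.4771 + 0.4998i - 0.0107j - 0.7229k


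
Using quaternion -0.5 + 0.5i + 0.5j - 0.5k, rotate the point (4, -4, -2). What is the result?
(2, 4, 4)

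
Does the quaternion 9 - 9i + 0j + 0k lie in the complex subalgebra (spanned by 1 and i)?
Yes. The quaternion 9 - 9i has j- and k-coefficients y = z = 0, so it lies in the complex subalgebra spanned by 1 and i.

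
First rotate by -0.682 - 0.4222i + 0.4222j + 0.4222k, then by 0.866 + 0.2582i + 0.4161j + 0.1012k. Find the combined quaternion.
-0.7 - 0.4088i - 0.0699j + 0.5813k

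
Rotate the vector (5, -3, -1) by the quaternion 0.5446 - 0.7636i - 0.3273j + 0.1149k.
(3.205, 2.946, 4.006)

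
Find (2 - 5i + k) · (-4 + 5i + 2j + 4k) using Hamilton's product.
13 + 28i + 29j - 6k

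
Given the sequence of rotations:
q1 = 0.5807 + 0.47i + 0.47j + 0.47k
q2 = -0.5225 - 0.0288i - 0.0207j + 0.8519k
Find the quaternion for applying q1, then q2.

q2 · q1 = -0.6805 - 0.6724i + 0.1563j + 0.2453k
-0.6805 - 0.6724i + 0.1563j + 0.2453k


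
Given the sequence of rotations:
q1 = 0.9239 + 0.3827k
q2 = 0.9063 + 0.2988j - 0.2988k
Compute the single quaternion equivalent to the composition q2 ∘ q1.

q2 · q1 = 0.9517 + 0.1144i + 0.2761j + 0.0708k
0.9517 + 0.1144i + 0.2761j + 0.0708k


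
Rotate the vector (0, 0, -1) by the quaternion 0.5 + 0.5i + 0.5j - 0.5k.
(0, 1, 0)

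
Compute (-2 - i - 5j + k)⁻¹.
-0.0645 + 0.0323i + 0.1613j - 0.0323k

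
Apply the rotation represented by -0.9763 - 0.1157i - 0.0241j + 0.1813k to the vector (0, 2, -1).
(0.714, 2.05, -0.538)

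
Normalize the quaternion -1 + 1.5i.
-0.5547 + 0.8321i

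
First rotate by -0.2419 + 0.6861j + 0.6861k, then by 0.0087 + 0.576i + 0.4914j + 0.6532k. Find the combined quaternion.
-0.7874 - 0.2503i - 0.5081j + 0.2432k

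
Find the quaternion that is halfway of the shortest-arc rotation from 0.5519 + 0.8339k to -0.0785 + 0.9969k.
0.2503 + 0.9682k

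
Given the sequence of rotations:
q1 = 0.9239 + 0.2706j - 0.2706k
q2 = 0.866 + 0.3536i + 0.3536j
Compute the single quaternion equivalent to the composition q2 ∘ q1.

q2 · q1 = 0.7044 + 0.231i + 0.6567j - 0.1387k
0.7044 + 0.231i + 0.6567j - 0.1387k


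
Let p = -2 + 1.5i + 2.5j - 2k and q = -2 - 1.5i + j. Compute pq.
3.75 + 2i - 4j + 9.25k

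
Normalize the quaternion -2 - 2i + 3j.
-0.4851 - 0.4851i + 0.7276j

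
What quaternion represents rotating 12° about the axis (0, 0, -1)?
0.9945 - 0.1045k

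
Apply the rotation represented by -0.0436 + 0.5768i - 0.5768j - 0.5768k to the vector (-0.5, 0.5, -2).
(1.038, -1.289, 1.327)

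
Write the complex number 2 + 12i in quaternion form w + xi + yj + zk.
2 + 12i + 0j + 0k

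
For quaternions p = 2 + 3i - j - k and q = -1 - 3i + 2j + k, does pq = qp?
No: pq = 10 - 8i + 5j + 6k ≠ 10 - 10i + 5j = qp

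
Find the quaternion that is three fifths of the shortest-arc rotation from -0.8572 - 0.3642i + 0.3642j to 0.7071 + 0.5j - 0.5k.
-0.9052 - 0.1761i - 0.171j + 0.347k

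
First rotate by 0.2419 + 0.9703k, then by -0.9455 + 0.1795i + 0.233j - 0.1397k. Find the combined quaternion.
-0.0932 + 0.2695i - 0.1178j - 0.9512k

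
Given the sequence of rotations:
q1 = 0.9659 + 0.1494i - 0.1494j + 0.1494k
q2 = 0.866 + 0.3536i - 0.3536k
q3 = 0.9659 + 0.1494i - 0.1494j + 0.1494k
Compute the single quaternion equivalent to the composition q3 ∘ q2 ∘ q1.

q2 · q1 = 0.8365 + 0.4181i - 0.235j - 0.265k
q3 · q2 · q1 = 0.75 + 0.6035i - 0.2499j - 0.1036k
0.75 + 0.6035i - 0.2499j - 0.1036k


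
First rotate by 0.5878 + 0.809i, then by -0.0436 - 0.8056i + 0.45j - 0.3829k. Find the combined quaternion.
0.6261 - 0.5088i - 0.0453j - 0.5891k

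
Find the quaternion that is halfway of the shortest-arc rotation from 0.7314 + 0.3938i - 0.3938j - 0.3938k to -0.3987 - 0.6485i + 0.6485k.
0.5952 + 0.549i - 0.2074j - 0.549k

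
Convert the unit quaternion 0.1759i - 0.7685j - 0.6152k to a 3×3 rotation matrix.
[[-0.9381, -0.2704, -0.2164], [-0.2704, 0.1812, 0.9456], [-0.2164, 0.9456, -0.2431]]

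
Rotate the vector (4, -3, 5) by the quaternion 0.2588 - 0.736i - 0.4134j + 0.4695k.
(-4.753, 4.943, -1.727)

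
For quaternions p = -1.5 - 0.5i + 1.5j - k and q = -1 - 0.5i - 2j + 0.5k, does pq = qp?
No: pq = 4.75 + 2.25j + 2k ≠ 4.75 + 2.5i + 0.75j - 1.5k = qp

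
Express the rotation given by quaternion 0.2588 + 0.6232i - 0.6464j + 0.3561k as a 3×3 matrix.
[[-0.0893, -0.99, 0.1093], [-0.6214, -0.0304, -0.7829], [0.7784, -0.1378, -0.6124]]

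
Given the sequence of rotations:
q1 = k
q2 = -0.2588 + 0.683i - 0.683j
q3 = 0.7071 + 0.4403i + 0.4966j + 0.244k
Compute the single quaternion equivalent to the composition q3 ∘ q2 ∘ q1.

q2 · q1 = -0.683i - 0.683j - 0.2588k
q3 · q2 · q1 = 0.703 - 0.4448i - 0.5357j - 0.1445k
0.703 - 0.4448i - 0.5357j - 0.1445k


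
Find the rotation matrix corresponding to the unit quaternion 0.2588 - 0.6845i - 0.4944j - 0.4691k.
[[0.071, 0.9196, 0.3863], [0.434, -0.3772, 0.8181], [0.8981, 0.1095, -0.4259]]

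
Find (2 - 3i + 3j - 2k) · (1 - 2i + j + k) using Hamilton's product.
-5 - 2i + 12j + 3k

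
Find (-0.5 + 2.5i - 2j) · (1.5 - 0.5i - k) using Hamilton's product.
0.5 + 6i - 0.5j - 0.5k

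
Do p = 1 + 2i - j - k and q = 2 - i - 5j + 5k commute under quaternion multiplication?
No: pq = 4 - 7i - 16j - 8k ≠ 4 + 13i + 2j + 14k = qp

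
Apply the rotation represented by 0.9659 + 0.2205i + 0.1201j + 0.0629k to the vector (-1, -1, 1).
(-0.635, -1.48, 0.637)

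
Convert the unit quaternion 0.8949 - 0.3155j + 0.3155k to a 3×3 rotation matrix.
[[0.6018, -0.5647, -0.5647], [0.5647, 0.8009, -0.1991], [0.5647, -0.1991, 0.8009]]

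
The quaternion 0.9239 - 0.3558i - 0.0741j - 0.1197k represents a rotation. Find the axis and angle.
axis = (-0.9299, -0.1937, -0.3128), θ = π/4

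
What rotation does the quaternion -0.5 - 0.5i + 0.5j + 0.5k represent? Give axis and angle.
axis = (-√3/3, √3/3, √3/3), θ = 4π/3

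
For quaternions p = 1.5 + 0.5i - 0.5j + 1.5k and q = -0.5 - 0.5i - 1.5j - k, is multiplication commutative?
No: pq = 0.25 + 1.75i - 2.25j - 3.25k ≠ 0.25 - 3.75i - 1.75j - 1.25k = qp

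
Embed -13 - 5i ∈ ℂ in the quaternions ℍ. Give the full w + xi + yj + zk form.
-13 - 5i + 0j + 0k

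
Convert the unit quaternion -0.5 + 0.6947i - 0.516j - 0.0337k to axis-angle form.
axis = (0.8022, -0.5958, -0.0389), θ = 4π/3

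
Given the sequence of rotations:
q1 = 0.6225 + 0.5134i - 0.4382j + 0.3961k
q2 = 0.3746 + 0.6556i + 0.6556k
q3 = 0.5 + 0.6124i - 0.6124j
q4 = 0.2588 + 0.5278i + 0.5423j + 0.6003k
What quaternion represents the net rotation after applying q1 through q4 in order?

q2 · q1 = -0.3631 + 0.8877i - 0.0872j + 0.2692k
q3 · q2 · q1 = -0.7786 + 0.0566i + 0.0139j + 0.6248k
q4 · q3 · q2 · q1 = -0.614 - 0.0658i - 0.7144j - 0.3291k
-0.614 - 0.0658i - 0.7144j - 0.3291k


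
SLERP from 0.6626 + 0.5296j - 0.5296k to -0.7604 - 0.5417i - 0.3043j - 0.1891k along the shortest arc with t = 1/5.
0.7404 + 0.1266i + 0.5209j - 0.4055k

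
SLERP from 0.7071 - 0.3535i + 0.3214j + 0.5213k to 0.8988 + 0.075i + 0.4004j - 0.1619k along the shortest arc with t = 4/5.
0.9126 - 0.017i + 0.408j - 0.0179k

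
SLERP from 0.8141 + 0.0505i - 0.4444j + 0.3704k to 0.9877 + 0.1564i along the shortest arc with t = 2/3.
0.9707 + 0.126i - 0.157j + 0.1309k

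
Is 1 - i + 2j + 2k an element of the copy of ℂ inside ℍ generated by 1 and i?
No. The quaternion 1 - i + 2j + 2k has j-coefficient y = 2 and k-coefficient z = 2, not both zero, so it does not lie in the complex subalgebra spanned by 1 and i.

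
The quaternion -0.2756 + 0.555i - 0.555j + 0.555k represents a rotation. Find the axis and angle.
axis = (√3/3, -√3/3, √3/3), θ = 212°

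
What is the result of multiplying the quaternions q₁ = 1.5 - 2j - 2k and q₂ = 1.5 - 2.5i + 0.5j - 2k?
-0.75 + 1.25i + 2.75j - 11k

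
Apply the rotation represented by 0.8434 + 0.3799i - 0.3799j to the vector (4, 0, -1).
(3.486, -0.514, 2.141)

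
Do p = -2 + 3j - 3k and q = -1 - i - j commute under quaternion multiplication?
No: pq = 5 - i + 2j + 6k ≠ 5 + 5i - 4j = qp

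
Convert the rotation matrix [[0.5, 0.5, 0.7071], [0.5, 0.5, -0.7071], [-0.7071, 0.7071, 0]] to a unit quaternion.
0.7071 + 0.5i + 0.5j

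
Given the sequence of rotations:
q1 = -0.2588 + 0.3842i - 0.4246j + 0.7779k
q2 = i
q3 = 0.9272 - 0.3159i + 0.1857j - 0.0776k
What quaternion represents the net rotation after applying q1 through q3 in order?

q2 · q1 = -0.3842 - 0.2588i - 0.7779j - 0.4246k
q3 · q2 · q1 = -0.3265 - 0.2578i - 0.9067j - 0.0701k
-0.3265 - 0.2578i - 0.9067j - 0.0701k


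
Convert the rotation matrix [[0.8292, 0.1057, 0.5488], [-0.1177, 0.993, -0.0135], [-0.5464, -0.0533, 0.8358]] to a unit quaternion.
0.9563 - 0.0104i + 0.2863j - 0.0584k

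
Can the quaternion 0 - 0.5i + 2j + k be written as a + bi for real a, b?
No. The quaternion -0.5i + 2j + k has j-coefficient y = 2 and k-coefficient z = 1, not both zero, so it does not lie in the complex subalgebra spanned by 1 and i.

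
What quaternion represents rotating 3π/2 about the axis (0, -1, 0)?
-0.7071 - 0.7071j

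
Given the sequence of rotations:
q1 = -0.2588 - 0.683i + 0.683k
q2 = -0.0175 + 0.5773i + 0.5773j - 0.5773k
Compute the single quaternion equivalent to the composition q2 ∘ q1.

q2 · q1 = 0.7931 + 0.2568i - 0.1494j + 0.5317k
0.7931 + 0.2568i - 0.1494j + 0.5317k


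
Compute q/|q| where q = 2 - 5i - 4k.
0.2981 - 0.7454i - 0.5963k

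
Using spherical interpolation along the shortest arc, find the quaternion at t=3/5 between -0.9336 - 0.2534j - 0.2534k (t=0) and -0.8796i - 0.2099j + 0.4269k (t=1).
-0.5328 + 0.6952i + 0.0213j - 0.482k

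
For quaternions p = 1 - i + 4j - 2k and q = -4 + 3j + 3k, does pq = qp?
No: pq = -10 + 22i - 10j + 8k ≠ -10 - 14i - 16j + 14k = qp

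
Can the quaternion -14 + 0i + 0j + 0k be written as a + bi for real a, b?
Yes. The quaternion -14 has j- and k-coefficients y = z = 0, so it lies in the complex subalgebra spanned by 1 and i.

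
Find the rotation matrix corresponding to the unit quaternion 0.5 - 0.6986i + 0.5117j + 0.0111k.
[[0.4761, -0.726, 0.4962], [-0.7038, 0.0237, 0.71], [-0.5272, -0.6872, -0.4998]]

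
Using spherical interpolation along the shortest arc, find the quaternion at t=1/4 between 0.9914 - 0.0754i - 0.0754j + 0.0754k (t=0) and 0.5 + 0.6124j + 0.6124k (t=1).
0.9599 - 0.0616i + 0.1217j + 0.245k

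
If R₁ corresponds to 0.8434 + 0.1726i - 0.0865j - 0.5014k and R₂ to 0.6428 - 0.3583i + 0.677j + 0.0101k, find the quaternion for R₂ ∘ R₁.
0.6676 - 0.5298i + 0.3375j - 0.3996k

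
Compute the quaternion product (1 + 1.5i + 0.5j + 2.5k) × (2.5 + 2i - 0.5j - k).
2.25 + 6.5i + 7.25j + 3.5k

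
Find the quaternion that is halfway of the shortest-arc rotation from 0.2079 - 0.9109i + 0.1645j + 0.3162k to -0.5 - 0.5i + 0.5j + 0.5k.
-0.1637 - 0.7907i + 0.3724j + 0.4574k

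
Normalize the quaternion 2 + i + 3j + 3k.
0.417 + 0.2085i + 0.6255j + 0.6255k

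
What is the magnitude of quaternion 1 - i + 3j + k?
√12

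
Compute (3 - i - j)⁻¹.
0.2727 + 0.0909i + 0.0909j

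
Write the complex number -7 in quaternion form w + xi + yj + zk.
-7 + 0i + 0j + 0k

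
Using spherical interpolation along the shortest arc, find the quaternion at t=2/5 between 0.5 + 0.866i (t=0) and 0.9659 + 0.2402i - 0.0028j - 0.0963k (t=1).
0.7467 + 0.6638i - 0.0012j - 0.0423k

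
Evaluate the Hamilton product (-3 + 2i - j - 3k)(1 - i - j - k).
-5 + 3i + 7j - 3k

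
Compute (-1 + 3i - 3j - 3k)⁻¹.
-0.0357 - 0.1071i + 0.1071j + 0.1071k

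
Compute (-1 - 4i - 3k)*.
-1 + 4i + 3k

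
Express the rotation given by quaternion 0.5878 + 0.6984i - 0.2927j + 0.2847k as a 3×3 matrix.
[[0.6665, -0.7435, 0.0536], [-0.0742, -0.1376, -0.9877], [0.7418, 0.6544, -0.1469]]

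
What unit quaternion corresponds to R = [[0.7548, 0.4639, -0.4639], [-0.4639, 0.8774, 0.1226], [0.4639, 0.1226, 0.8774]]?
0.9367 - 0.2476j - 0.2476k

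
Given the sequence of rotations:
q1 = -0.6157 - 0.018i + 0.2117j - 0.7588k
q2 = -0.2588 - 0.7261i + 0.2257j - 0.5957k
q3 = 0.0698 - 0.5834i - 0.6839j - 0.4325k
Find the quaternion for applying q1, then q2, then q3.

q2 · q1 = -0.3535 + 0.4066i - 0.734j + 0.4135k
q3 · q2 · q1 = -0.1106 - 0.3656i + 0.2559j + 0.888k
-0.1106 - 0.3656i + 0.2559j + 0.888k


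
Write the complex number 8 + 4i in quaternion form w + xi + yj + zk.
8 + 4i + 0j + 0k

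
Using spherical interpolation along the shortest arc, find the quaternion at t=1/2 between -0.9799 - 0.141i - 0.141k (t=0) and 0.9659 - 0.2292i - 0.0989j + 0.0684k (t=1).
-0.992 + 0.045i + 0.0504j - 0.1068k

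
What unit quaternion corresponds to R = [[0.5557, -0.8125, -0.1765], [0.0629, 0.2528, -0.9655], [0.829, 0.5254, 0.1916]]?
0.7071 + 0.5271i - 0.3555j + 0.3095k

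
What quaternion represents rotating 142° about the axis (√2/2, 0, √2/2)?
0.3256 + 0.6686i + 0.6686k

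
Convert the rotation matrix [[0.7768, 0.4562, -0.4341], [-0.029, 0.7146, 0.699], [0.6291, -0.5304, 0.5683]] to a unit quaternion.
0.8746 - 0.3514i - 0.3039j - 0.1387k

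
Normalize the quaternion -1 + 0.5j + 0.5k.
-0.8165 + 0.4082j + 0.4082k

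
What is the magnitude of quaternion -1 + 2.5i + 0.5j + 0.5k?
2.784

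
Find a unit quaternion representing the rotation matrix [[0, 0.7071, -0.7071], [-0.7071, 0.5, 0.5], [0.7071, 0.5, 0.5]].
0.7071 - 0.5j - 0.5k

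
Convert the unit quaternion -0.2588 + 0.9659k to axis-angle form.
axis = (0, 0, 1), θ = 7π/6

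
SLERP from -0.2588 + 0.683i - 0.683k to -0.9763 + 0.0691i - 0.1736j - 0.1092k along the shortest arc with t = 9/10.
-0.9558 + 0.1525i - 0.1641j - 0.1904k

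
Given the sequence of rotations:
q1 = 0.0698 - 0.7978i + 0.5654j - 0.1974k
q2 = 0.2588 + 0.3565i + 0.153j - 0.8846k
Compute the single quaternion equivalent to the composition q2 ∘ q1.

q2 · q1 = 0.0414 + 0.2884i + 0.9331j + 0.2108k
0.0414 + 0.2884i + 0.9331j + 0.2108k


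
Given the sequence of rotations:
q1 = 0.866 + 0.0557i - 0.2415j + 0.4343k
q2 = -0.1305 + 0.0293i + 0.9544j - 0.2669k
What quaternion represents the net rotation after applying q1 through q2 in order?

q2 · q1 = 0.2318 + 0.3681i + 0.8304j - 0.348k
0.2318 + 0.3681i + 0.8304j - 0.348k


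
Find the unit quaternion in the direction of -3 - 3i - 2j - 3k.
-0.5388 - 0.5388i - 0.3592j - 0.5388k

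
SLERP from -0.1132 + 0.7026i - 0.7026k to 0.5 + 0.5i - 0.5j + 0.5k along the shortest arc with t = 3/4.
-0.496 - 0.1941i + 0.4541j - 0.7142k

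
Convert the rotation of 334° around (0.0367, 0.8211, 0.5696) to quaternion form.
-0.9744 + 0.0083i + 0.1847j + 0.1281k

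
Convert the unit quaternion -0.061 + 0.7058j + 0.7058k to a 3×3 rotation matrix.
[[-0.9926, 0.0861, -0.0861], [-0.0861, 0.0037, 0.9963], [0.0861, 0.9963, 0.0037]]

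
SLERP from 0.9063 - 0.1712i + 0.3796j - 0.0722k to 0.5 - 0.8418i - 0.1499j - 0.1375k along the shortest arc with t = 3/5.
0.7525 - 0.6422i + 0.0747j - 0.1253k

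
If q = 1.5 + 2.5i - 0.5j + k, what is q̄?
1.5 - 2.5i + 0.5j - k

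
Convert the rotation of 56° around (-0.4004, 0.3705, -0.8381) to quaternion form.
0.8829 - 0.188i + 0.1739j - 0.3935k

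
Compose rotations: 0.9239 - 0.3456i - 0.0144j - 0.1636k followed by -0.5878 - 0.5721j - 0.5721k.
-0.6449 + 0.2885i - 0.3224j - 0.6301k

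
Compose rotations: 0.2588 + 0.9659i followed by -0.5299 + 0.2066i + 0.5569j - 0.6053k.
-0.3367 - 0.4584i - 0.4405j - 0.6946k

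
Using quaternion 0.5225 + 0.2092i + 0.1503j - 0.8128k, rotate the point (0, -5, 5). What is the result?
(-5.476, -0.271, 4.465)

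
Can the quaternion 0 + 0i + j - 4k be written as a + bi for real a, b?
No. The quaternion j - 4k has j-coefficient y = 1 and k-coefficient z = -4, not both zero, so it does not lie in the complex subalgebra spanned by 1 and i.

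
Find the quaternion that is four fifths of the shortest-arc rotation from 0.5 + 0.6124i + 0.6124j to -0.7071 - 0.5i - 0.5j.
0.6691 + 0.5255i + 0.5255j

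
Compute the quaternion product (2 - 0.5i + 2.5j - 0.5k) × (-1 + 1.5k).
-1.25 + 4.25i - 1.75j + 3.5k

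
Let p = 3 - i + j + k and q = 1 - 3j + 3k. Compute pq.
3 + 5i - 5j + 13k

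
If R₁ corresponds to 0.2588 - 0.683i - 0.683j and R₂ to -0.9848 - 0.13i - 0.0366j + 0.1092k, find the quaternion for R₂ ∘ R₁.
-0.3687 + 0.7136i + 0.5886j + 0.0921k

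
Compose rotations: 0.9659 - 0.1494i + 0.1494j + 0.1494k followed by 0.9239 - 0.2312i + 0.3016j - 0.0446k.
0.8195 - 0.3096i + 0.4706j + 0.1055k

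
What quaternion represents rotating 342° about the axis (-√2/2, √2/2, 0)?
-0.9877 - 0.1106i + 0.1106j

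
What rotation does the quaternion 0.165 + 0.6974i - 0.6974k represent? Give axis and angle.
axis = (√2/2, 0, -√2/2), θ = 161°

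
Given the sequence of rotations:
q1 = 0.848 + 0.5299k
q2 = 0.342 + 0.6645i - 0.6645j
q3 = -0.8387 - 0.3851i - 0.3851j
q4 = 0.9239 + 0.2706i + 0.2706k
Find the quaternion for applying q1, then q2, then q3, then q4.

q2 · q1 = 0.29 + 0.2114i - 0.9156j + 0.1812k
q3 · q2 · q1 = -0.5144 - 0.3588i + 0.726j + 0.282k
q4 · q3 · q2 · q1 = -0.4545 - 0.6671i + 0.4974j + 0.3178k
-0.4545 - 0.6671i + 0.4974j + 0.3178k


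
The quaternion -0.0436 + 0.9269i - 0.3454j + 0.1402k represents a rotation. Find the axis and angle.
axis = (0.9278, -0.3457, 0.1403), θ = 185°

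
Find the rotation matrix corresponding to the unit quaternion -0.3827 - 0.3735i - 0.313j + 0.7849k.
[[-0.4281, 0.8346, -0.3468], [-0.367, -0.5111, -0.7772], [-0.8259, -0.2055, 0.5251]]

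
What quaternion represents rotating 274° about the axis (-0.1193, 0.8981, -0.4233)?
-0.7314 - 0.0814i + 0.6125j - 0.2887k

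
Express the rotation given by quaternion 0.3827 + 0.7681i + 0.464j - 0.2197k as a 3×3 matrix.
[[0.4729, 0.881, 0.0176], [0.5446, -0.2765, -0.7918], [-0.6926, 0.384, -0.6105]]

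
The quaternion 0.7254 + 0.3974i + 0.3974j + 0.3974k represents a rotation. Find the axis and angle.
axis = (√3/3, √3/3, √3/3), θ = 87°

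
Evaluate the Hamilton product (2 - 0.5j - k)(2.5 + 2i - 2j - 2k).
2 + 3i - 7.25j - 5.5k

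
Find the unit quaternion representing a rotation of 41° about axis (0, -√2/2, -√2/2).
0.9367 - 0.2476j - 0.2476k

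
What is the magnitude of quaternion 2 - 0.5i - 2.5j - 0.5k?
3.279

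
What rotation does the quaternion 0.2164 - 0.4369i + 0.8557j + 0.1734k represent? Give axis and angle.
axis = (-0.4475, 0.8765, 0.1776), θ = 155°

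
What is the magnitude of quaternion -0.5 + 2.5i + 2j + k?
3.391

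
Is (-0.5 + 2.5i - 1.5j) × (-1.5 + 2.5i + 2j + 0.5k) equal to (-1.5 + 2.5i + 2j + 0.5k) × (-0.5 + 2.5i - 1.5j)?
No: pq = -2.5 - 5.75i + 8.5k ≠ -2.5 - 4.25i + 2.5j - 9k = qp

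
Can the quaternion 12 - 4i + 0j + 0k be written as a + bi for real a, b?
Yes. The quaternion 12 - 4i has j- and k-coefficients y = z = 0, so it lies in the complex subalgebra spanned by 1 and i.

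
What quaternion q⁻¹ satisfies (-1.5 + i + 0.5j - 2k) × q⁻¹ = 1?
-0.2 - 0.1333i - 0.0667j + 0.2667k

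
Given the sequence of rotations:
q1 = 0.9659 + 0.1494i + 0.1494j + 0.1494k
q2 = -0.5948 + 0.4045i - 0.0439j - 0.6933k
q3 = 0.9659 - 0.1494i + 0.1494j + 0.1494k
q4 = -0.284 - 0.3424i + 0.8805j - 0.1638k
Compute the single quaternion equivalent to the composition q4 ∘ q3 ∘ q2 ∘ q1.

q2 · q1 = -0.5248 + 0.3989i - 0.2953j - 0.6915k
q3 · q2 · q1 = -0.2999 + 0.4045i - 0.4073j - 0.7618k
q4 · q3 · q2 · q1 = 0.4575 - 0.7497i - 0.4755j + 0.0488k
0.4575 - 0.7497i - 0.4755j + 0.0488k


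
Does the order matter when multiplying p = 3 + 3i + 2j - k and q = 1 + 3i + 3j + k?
Yes: pq = -11 + 17i + 5j + 5k ≠ -11 + 7i + 17j - k = qp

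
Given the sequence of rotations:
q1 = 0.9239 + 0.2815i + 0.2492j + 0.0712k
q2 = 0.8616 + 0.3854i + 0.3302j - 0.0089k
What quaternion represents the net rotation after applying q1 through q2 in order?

q2 · q1 = 0.6059 + 0.6243i + 0.4898j + 0.0562k
0.6059 + 0.6243i + 0.4898j + 0.0562k


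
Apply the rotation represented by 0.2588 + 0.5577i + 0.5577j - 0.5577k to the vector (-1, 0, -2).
(0.911, 1.488, 1.399)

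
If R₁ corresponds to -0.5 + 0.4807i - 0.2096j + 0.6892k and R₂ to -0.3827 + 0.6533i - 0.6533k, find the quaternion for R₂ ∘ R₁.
0.3276 - 0.6475i - 0.6841j - 0.074k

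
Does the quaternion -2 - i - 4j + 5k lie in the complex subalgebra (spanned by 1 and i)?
No. The quaternion -2 - i - 4j + 5k has j-coefficient y = -4 and k-coefficient z = 5, not both zero, so it does not lie in the complex subalgebra spanned by 1 and i.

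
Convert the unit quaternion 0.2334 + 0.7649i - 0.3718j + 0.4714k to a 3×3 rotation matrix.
[[0.2791, -0.7888, 0.5476], [-0.3487, -0.6146, -0.7076], [0.8947, 0.0065, -0.4466]]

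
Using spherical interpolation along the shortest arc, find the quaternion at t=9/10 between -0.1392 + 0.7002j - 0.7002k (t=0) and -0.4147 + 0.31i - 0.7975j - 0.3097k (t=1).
0.377 - 0.2957i + 0.8542j + 0.202k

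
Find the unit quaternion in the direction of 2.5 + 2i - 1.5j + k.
0.6804 + 0.5443i - 0.4082j + 0.2722k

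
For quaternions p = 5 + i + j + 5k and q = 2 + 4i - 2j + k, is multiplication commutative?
No: pq = 3 + 33i + 11j + 9k ≠ 3 + 11i - 27j + 21k = qp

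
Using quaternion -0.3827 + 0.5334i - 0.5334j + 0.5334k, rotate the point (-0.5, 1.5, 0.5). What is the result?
(0.317, 0.201, -1.615)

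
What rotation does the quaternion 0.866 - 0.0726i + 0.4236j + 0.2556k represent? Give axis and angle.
axis = (-0.1452, 0.8471, 0.5112), θ = π/3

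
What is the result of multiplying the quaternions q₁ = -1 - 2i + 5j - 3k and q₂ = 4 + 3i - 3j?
17 - 20i + 14j - 21k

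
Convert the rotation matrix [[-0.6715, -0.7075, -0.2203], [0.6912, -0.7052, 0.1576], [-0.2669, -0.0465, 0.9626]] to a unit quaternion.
0.3827 - 0.1333i + 0.0304j + 0.9137k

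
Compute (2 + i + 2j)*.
2 - i - 2j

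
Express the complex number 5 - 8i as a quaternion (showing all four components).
5 - 8i + 0j + 0k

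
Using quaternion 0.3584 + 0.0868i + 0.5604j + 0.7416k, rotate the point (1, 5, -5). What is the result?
(-5.552, -3.791, 2.41)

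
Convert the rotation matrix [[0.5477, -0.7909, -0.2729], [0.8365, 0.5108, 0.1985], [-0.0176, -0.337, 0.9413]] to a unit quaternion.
0.866 - 0.1546i - 0.0737j + 0.4698k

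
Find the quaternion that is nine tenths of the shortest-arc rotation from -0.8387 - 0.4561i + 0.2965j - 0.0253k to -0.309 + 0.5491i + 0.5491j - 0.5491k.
-0.4158 + 0.4655i + 0.5712j - 0.5331k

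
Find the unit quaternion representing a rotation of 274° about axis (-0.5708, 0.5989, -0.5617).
-0.7314 - 0.3893i + 0.4084j - 0.3831k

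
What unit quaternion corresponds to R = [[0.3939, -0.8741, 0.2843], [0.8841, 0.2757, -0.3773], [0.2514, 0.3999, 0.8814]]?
0.7986 + 0.2433i + 0.0103j + 0.5504k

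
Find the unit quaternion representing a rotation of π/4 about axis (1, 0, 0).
0.9239 + 0.3827i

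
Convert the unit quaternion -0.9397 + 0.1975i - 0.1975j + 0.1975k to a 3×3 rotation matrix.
[[0.844, 0.2932, 0.4492], [-0.4492, 0.844, 0.2932], [-0.2932, -0.4492, 0.844]]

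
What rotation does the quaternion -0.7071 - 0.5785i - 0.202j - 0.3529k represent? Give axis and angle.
axis = (-0.8181, -0.2857, -0.4991), θ = 3π/2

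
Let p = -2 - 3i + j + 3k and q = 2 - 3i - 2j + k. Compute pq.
-14 + 7i + 13k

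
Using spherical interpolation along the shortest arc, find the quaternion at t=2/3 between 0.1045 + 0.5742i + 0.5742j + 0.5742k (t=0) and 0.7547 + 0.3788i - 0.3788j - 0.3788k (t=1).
-0.5734 - 0.0458i + 0.5784j + 0.5784k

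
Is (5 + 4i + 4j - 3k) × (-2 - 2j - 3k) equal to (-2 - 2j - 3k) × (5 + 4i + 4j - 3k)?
No: pq = -11 - 26i - 6j - 17k ≠ -11 + 10i - 30j - k = qp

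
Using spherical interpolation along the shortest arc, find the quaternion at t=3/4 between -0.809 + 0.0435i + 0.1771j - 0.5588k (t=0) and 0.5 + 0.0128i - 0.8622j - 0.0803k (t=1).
-0.6479 + 0.0025i + 0.755j - 0.1008k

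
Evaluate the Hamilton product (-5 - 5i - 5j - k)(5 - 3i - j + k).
-44 - 16i - 12j - 20k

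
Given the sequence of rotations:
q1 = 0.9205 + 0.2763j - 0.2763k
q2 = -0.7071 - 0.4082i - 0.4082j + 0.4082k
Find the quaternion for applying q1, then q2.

q2 · q1 = -0.4253 - 0.3757i - 0.6839j + 0.4583k
-0.4253 - 0.3757i - 0.6839j + 0.4583k


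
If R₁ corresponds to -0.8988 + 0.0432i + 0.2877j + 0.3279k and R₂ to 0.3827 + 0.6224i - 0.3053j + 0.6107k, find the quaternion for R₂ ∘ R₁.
-0.4833 - 0.8187i + 0.2068j - 0.2312k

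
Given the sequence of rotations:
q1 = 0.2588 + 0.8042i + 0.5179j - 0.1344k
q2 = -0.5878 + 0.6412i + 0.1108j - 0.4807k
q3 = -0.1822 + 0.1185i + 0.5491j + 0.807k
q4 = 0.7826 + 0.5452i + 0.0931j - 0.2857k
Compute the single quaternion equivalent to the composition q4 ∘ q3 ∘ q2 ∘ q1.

q2 · q1 = -0.7898 - 0.0727i - 0.5761j + 0.1976k
q3 · q2 · q1 = 0.3094 + 0.4931i - 0.4108j - 0.7017k
q4 · q3 · q2 · q1 = -0.1889 + 0.3719i - 0.051j - 0.9074k
-0.1889 + 0.3719i - 0.051j - 0.9074k


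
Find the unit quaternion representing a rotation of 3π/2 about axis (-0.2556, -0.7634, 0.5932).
-0.7071 - 0.1807i - 0.5398j + 0.4195k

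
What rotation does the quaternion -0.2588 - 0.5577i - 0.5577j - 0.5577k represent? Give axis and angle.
axis = (-√3/3, -√3/3, -√3/3), θ = 7π/6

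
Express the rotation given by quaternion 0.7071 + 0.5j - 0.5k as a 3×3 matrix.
[[0, 0.7071, 0.7071], [-0.7071, 0.5, -0.5], [-0.7071, -0.5, 0.5]]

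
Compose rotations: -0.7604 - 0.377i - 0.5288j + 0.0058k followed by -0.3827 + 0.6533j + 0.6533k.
0.6327 + 0.4935i - 0.5407j - 0.2527k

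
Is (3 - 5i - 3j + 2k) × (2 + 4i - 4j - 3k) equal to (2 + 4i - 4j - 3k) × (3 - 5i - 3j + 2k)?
No: pq = 20 + 19i - 25j + 27k ≠ 20 - 15i - 11j - 37k = qp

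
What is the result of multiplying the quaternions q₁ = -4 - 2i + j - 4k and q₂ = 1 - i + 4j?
-10 + 18i - 11j - 11k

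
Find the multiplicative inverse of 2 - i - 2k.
0.2222 + 0.1111i + 0.2222k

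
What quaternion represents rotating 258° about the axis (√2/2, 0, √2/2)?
-0.6293 + 0.5495i + 0.5495k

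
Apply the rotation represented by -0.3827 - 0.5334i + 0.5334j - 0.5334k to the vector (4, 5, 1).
(-5.278, -2.311, 2.967)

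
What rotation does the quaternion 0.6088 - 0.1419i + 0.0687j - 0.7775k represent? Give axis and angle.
axis = (-0.1789, 0.0866, -0.9801), θ = 105°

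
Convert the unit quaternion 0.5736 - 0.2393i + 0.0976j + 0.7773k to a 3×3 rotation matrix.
[[-0.2274, -0.9384, -0.26], [0.845, -0.3229, 0.4263], [-0.484, -0.1228, 0.8664]]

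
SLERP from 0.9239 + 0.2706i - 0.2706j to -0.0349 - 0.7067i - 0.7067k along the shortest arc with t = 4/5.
0.2835 + 0.712i - 0.0738j + 0.6382k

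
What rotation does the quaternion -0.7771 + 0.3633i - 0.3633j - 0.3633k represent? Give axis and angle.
axis = (√3/3, -√3/3, -√3/3), θ = 282°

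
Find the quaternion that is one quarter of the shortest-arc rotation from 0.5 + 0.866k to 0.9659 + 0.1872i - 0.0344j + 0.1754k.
0.6716 + 0.0531i - 0.0097j + 0.7389k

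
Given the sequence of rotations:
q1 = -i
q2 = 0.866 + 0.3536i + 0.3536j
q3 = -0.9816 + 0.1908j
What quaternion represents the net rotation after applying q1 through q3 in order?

q2 · q1 = 0.3536 - 0.866i + 0.3536k
q3 · q2 · q1 = -0.3471 + 0.9175i + 0.0675j - 0.1819k
-0.3471 + 0.9175i + 0.0675j - 0.1819k


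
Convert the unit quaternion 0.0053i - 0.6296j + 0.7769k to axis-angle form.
axis = (0.0053, -0.6296, 0.7769), θ = π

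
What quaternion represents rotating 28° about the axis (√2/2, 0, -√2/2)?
0.9703 + 0.1711i - 0.1711k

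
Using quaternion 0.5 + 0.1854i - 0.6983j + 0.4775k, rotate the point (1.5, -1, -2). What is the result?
(1.132, 1.557, 1.882)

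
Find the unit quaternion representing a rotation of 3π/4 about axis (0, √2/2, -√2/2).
0.3827 + 0.6533j - 0.6533k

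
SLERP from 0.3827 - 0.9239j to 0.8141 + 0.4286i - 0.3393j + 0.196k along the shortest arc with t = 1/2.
0.6639 + 0.2377i - 0.7007j + 0.1087k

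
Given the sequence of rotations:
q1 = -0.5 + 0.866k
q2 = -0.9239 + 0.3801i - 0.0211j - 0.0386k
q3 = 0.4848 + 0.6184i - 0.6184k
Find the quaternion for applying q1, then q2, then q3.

q2 · q1 = 0.4954 - 0.2083i - 0.3186j - 0.7808k
q3 · q2 · q1 = -0.1139 + 0.0083i + 0.4572j - 0.8819k
-0.1139 + 0.0083i + 0.4572j - 0.8819k


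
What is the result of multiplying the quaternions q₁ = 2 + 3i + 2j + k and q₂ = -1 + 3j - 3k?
-5 - 12i + 13j + 2k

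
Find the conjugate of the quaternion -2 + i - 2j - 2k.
-2 - i + 2j + 2k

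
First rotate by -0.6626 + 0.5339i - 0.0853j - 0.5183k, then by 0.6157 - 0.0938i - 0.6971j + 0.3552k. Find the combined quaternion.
-0.2332 + 0.7825i + 0.5504j - 0.1743k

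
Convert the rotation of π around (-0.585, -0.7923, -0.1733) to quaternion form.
-0.585i - 0.7923j - 0.1733k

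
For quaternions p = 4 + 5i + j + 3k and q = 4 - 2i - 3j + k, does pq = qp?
No: pq = 26 + 22i - 19j + 3k ≠ 26 + 2i + 3j + 29k = qp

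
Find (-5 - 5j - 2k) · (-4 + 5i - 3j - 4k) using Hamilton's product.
-3 - 11i + 25j + 53k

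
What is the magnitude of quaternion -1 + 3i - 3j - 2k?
√23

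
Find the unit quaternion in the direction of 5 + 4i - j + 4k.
0.6565 + 0.5252i - 0.1313j + 0.5252k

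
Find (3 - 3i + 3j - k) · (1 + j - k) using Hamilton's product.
-1 - 5i + 3j - 7k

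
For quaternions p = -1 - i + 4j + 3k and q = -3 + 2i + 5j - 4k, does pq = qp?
No: pq = -3 - 30i - 15j - 18k ≠ -3 + 32i - 19j + 8k = qp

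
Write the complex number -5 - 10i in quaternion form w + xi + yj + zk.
-5 - 10i + 0j + 0k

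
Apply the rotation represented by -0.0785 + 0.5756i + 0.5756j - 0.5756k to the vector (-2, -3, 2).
(-2.572, -1.675, 2.753)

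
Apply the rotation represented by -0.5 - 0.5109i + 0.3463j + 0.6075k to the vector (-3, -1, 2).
(-2.254, 2.964, 0.368)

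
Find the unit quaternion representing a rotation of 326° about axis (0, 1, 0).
-0.9563 + 0.2924j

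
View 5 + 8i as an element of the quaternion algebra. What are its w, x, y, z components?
5 + 8i + 0j + 0k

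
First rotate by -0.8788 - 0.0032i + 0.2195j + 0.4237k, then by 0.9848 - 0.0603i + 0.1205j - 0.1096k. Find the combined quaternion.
-0.8456 + 0.125i + 0.1362j + 0.5007k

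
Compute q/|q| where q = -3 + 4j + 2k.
-0.5571 + 0.7428j + 0.3714k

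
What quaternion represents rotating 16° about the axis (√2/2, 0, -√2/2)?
0.9903 + 0.0984i - 0.0984k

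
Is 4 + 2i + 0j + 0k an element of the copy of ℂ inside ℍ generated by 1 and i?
Yes. The quaternion 4 + 2i has j- and k-coefficients y = z = 0, so it lies in the complex subalgebra spanned by 1 and i.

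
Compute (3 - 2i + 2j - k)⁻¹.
0.1667 + 0.1111i - 0.1111j + 0.0556k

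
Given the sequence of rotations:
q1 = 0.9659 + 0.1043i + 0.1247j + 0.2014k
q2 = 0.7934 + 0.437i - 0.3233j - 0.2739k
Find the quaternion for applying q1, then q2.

q2 · q1 = 0.8162 + 0.4739i - 0.3299j - 0.0166k
0.8162 + 0.4739i - 0.3299j - 0.0166k


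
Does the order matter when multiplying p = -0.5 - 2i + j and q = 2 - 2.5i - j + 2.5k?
Yes: pq = -5 - 0.25i + 7.5j + 3.25k ≠ -5 - 5.25i - 2.5j - 5.75k = qp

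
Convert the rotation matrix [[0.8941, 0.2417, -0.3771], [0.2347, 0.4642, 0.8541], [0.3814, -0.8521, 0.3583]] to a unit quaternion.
0.8241 - 0.5176i - 0.2301j - 0.0021k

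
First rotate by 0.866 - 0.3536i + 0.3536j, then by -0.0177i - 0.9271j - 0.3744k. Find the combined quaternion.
0.3216 + 0.1171i - 0.6705j - 0.6583k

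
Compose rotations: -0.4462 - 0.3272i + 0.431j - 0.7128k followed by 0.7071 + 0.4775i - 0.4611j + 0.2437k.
0.2132 - 0.2208i + 0.7711j - 0.5578k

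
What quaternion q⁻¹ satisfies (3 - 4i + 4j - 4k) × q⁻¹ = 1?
0.0526 + 0.0702i - 0.0702j + 0.0702k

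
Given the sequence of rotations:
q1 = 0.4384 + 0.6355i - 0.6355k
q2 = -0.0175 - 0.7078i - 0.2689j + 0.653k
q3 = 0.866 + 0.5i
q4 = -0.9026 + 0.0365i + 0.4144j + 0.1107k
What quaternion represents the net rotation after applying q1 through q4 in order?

q2 · q1 = 0.8571 - 0.1505i - 0.1527j + 0.4683k
q3 · q2 · q1 = 0.8175 + 0.2982i - 0.3664j + 0.3292k
q4 · q3 · q2 · q1 = -0.6334 - 0.0623i + 0.6905j - 0.3436k
-0.6334 - 0.0623i + 0.6905j - 0.3436k


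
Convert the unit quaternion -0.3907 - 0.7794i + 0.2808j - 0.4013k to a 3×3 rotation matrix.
[[0.5202, -0.7513, 0.4061], [-0.1241, -0.537, -0.8344], [0.845, 0.3837, -0.3726]]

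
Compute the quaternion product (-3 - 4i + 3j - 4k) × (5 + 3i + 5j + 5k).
2 + 6i + 8j - 64k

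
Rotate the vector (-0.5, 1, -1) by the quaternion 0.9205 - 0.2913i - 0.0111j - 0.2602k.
(-0.078, 0.389, -1.447)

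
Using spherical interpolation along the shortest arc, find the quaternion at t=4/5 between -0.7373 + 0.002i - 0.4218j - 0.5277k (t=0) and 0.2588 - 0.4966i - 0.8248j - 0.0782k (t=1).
0.0312 - 0.4504i - 0.8655j - 0.2169k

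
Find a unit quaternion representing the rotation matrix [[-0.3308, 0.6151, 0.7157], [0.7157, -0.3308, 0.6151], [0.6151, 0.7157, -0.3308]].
0.0436 + 0.5768i + 0.5768j + 0.5768k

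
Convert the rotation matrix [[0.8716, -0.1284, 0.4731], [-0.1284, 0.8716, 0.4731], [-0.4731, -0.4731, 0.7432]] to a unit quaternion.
0.9336 - 0.2534i + 0.2534j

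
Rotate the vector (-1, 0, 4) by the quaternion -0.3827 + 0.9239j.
(-2.121, 0, -3.536)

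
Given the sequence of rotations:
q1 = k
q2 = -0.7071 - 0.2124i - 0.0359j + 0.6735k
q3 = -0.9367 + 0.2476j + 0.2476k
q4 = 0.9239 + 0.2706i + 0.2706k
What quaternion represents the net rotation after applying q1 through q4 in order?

q2 · q1 = -0.6735 - 0.0359i + 0.2124j - 0.7071k
q3 · q2 · q1 = 0.7534 - 0.194i - 0.3746j + 0.5045k
q4 · q3 · q2 · q1 = 0.612 + 0.126i - 0.5351j + 0.5686k
0.612 + 0.126i - 0.5351j + 0.5686k


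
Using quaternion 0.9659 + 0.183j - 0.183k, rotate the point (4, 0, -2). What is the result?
(2.757, -1.28, -3.28)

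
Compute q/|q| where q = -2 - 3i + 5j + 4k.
-0.2722 - 0.4082i + 0.6804j + 0.5443k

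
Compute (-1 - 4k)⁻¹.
-0.0588 + 0.2353k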